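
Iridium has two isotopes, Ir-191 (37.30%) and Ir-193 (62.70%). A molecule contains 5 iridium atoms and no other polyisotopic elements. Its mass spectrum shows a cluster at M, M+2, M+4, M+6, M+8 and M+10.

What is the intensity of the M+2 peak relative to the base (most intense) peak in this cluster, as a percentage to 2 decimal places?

Term probabilities: M 0.0072, M+2 0.0607, M+4 0.2040, M+6 0.3429, M+8 0.2882, M+10 0.0969. Base peak = M+6.
P(M+6) = C(5,3) × 0.3730^2 × 0.6270^3 = 10 × 0.139129 × 0.24649188 = 0.342942 (base)
P(M+2) = C(5,1) × 0.3730^4 × 0.6270^1 = 5 × 0.01935688 × 0.6270 = 0.060684
Relative intensity = 0.060684 / 0.342942 × 100 = 17.70

17.70%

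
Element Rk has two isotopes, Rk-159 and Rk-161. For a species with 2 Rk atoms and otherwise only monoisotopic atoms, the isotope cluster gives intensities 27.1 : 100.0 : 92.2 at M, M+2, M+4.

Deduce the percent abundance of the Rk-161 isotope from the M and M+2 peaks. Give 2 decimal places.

Let p = fractional abundance of Rk-159. I(M+2)/I(M) = [C(2,1)·p^1·(1−p)] / p^2 = 2·(1−p)/p = 100.0/27.1 = 3.6900
(1−p)/p = 3.6900/2 = 1.8450  ⇒  p = 1/(1 + 1.8450) = 0.3515
Rk-159: 35.15%, Rk-161: 64.85%.

64.85%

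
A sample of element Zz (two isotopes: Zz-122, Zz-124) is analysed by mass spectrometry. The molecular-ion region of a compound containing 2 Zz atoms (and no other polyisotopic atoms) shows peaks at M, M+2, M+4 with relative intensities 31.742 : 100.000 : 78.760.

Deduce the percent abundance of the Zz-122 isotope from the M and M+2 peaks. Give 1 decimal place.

Let p = fractional abundance of Zz-122. I(M+2)/I(M) = [C(2,1)·p^1·(1−p)] / p^2 = 2·(1−p)/p = 100.000/31.742 = 3.1504
(1−p)/p = 3.1504/2 = 1.5752  ⇒  p = 1/(1 + 1.5752) = 0.3883
Zz-122: 38.8%, Zz-124: 61.2%.

38.8%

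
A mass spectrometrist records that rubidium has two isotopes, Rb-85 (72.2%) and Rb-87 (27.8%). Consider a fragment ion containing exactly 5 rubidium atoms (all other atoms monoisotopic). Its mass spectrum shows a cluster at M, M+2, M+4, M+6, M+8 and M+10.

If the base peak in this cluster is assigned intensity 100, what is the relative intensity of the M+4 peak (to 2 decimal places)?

Term probabilities: M 0.1962, M+2 0.3777, M+4 0.2909, M+6 0.1120, M+8 0.0216, M+10 0.0017. Base peak = M+2.
P(M+2) = C(5,1) × 0.722^4 × 0.278^1 = 5 × 0.27173701 × 0.2780 = 0.377714 (base)
P(M+4) = C(5,2) × 0.722^3 × 0.278^2 = 10 × 0.37636705 × 0.077284 = 0.290872
Relative intensity = 0.290872 / 0.377714 × 100 = 77.01

77.01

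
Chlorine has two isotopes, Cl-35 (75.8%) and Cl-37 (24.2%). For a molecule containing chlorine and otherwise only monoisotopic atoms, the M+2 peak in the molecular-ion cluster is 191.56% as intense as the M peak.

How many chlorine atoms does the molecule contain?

6

With n Cl atoms, P(M+2)/P(M) = C(n,1)·p^(n−1)q / p^n = n·q/p = n · 0.242/0.758.
n = 1.9156 × 0.758/0.242 = 6.00 ≈ 6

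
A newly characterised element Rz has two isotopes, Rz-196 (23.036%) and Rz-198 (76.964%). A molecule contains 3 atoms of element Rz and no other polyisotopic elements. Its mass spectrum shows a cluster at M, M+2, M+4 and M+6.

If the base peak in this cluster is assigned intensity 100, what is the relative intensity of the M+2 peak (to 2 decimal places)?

26.88

(0.23036 + 0.76964)^3 gives M 0.0122, M+2 0.1225, M+4 0.4094, M+6 0.4559; the largest is M+6.
P(M+6) = C(3,3) × 0.23036^0 × 0.76964^3 = 1 × 1.0000 × 0.45589297 = 0.455893 (base)
P(M+2) = C(3,1) × 0.23036^2 × 0.76964^1 = 3 × 0.05306573 × 0.76964 = 0.122525
Relative intensity = 0.122525 / 0.455893 × 100 = 26.88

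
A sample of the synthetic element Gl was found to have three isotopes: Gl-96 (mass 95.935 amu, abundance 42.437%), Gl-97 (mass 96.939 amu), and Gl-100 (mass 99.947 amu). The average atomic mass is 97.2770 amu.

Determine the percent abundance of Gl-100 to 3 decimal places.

Let x and y be the fractions of Gl-97 and Gl-100. Then x + y = 1 − 0.42437 = 0.57563 and 96.939x + 99.947y = 97.2770 − 0.42437×95.935 = 56.56506405.
Substituting: 96.939x + 99.947(0.57563 − x) = 56.56506405
(96.939 − 99.947)x = -0.96742756  ⇒  x = 0.32162, y = 0.25401
Gl-97: 32.162%, Gl-100: 25.401%.

25.401%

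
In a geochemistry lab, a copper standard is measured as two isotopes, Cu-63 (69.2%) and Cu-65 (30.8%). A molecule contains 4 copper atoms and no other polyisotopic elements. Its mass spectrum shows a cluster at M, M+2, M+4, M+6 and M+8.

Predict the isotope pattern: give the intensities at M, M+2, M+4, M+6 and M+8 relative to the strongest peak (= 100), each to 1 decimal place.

56.2 : 100.0 : 66.8 : 19.8 : 2.2

Expanding (0.692 + 0.308)^4:
P(M) = 0.692^4 = 0.229311
P(M+2) = 4 × 0.692^3 × 0.308^1 = 0.408253
P(M+4) = 6 × 0.692^2 × 0.308^2 = 0.272562
P(M+6) = 4 × 0.692^1 × 0.308^3 = 0.080876
P(M+8) = 0.308^4 = 0.008999
The M+2 peak is largest (0.408253); scaling to 100 gives 56.2 : 100.0 : 66.8 : 19.8 : 2.2.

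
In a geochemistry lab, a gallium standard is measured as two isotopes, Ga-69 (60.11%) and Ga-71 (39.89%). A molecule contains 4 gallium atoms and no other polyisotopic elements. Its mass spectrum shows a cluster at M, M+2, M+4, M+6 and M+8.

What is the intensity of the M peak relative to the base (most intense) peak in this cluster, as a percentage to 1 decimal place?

37.7%

Binomial terms of (0.6011 + 0.3989)^4: M 0.1306, M+2 0.3465, M+4 0.3450, M+6 0.1526, M+8 0.0253 → M+2 is the base peak.
P(M+2) = C(4,1) × 0.6011^3 × 0.3989^1 = 4 × 0.21719018 × 0.3989 = 0.346549 (base)
P(M) = C(4,0) × 0.6011^4 × 0.3989^0 = 1 × 0.13055302 × 1.0000 = 0.130553
Relative intensity = 0.130553 / 0.346549 × 100 = 37.7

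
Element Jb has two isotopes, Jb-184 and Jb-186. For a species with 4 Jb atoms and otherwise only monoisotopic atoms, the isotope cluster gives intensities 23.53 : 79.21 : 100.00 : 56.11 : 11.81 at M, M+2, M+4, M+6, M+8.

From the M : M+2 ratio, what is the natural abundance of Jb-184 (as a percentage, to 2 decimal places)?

54.30%

If p is the fraction of Jb that is Jb-184, then I(M+2)/I(M) = [C(4,1)·p^3·(1−p)] / p^4 = 4·(1−p)/p = 79.21/23.53 = 3.3663
(1−p)/p = 3.3663/4 = 0.8416  ⇒  p = 1/(1 + 0.8416) = 0.5430
Jb-184: 54.30%, Jb-186: 45.70%.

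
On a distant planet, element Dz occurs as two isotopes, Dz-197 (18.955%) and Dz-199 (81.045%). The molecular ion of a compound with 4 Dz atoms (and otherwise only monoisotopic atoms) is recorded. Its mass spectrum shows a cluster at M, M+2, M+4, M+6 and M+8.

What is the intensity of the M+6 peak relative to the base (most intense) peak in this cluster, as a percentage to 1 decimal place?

Term probabilities: M 0.0013, M+2 0.0221, M+4 0.1416, M+6 0.4036, M+8 0.4314. Base peak = M+8.
P(M+8) = C(4,4) × 0.18955^0 × 0.81045^4 = 1 × 1.0000 × 0.4314246 = 0.431425 (base)
P(M+6) = C(4,3) × 0.18955^1 × 0.81045^3 = 4 × 0.18955 × 0.53232723 = 0.403611
Relative intensity = 0.403611 / 0.431425 × 100 = 93.6

93.6%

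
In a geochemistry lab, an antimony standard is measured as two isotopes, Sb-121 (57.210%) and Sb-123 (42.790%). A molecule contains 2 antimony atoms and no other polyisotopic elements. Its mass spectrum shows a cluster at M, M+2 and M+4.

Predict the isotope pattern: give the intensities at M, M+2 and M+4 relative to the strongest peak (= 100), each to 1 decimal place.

66.8 : 100.0 : 37.4

Each Sb atom is independently Sb-121 (p = 0.57210) or Sb-123 (q = 0.42790); the cluster is the binomial expansion (p + q)^2.
P(M) = 0.57210^2 = 0.327298
P(M+2) = 2 × 0.57210^1 × 0.42790^1 = 0.489603
P(M+4) = 0.42790^2 = 0.183098
The M+2 peak is largest (0.489603); scaling to 100 gives 66.8 : 100.0 : 37.4.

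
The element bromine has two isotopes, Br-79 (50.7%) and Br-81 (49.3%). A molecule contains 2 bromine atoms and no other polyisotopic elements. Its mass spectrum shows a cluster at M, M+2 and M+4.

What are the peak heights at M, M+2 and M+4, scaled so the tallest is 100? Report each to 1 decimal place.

Expanding (0.507 + 0.493)^2:
P(M) = 0.507^2 = 0.257049
P(M+2) = 2 × 0.507^1 × 0.493^1 = 0.499902
P(M+4) = 0.493^2 = 0.243049
The M+2 peak is largest (0.499902); scaling to 100 gives 51.4 : 100.0 : 48.6.

51.4 : 100.0 : 48.6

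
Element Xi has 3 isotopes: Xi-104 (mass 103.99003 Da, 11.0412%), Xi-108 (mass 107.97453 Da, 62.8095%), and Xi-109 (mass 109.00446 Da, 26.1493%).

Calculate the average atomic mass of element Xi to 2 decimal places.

The abundance-weighted mean is 0.110412 × 103.99003 + 0.628095 × 107.97453 + 0.261493 × 109.00446
= 11.481747 + 67.818262 + 28.503903 = 107.803912 Da

107.80 Da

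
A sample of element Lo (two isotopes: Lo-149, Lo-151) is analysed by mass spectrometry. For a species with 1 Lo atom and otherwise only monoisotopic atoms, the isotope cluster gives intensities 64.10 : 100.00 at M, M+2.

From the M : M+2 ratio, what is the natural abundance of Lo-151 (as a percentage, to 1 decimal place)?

60.9%

Write p for the Lo-149 fraction. I(M+2)/I(M) = [C(1,1)·p^0·(1−p)] / p^1 = 1·(1−p)/p = 100.00/64.10 = 1.5601
(1−p)/p = 1.5601/1 = 1.5601  ⇒  p = 1/(1 + 1.5601) = 0.3906
Lo-149: 39.1%, Lo-151: 60.9%.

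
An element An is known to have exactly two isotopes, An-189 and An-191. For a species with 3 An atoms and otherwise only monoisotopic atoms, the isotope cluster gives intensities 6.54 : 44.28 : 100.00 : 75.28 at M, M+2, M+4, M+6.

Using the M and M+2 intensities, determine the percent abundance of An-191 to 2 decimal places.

Let p = fractional abundance of An-189. I(M+2)/I(M) = [C(3,1)·p^2·(1−p)] / p^3 = 3·(1−p)/p = 44.28/6.54 = 6.7706
(1−p)/p = 6.7706/3 = 2.2569  ⇒  p = 1/(1 + 2.2569) = 0.3070
An-189: 30.70%, An-191: 69.30%.

69.30%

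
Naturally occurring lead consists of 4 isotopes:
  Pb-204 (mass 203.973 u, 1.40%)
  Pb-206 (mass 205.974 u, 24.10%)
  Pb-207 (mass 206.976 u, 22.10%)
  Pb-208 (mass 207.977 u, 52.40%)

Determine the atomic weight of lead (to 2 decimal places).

Average mass = Σ (abundance × isotope mass) = 0.0140 × 203.973 + 0.2410 × 205.974 + 0.2210 × 206.976 + 0.5240 × 207.977
= 2.8556 + 49.6397 + 45.7417 + 108.9799 = 207.2169 u

207.22 u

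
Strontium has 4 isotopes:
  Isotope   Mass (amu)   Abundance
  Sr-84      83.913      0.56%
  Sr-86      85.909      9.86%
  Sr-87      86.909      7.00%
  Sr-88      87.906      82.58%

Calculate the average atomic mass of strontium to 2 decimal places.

87.62 amu

The abundance-weighted mean is 0.0056 × 83.913 + 0.0986 × 85.909 + 0.0700 × 86.909 + 0.8258 × 87.906
= 0.4699 + 8.4706 + 6.0836 + 72.5928 = 87.6169 amu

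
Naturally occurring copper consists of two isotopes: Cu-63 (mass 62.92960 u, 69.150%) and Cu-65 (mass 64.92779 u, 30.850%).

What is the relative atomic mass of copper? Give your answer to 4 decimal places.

Average mass = Σ (abundance × isotope mass) = 0.69150 × 62.92960 + 0.30850 × 64.92779
= 43.515818 + 20.030223 = 63.546041 u

63.5460 u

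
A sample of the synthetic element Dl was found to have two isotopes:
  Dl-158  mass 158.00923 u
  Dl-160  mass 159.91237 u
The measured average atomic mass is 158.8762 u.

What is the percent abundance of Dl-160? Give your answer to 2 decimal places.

45.55%

Let x be the fractional abundance of Dl-158; then Dl-160 has abundance 1 − x.
158.00923·x + 159.91237·(1 − x) = 158.8762
(158.00923 − 159.91237)·x = 158.8762 − 159.91237
x = -1.03617 / -1.90314 = 0.54445 → 54.45% Dl-158, 45.55% Dl-160.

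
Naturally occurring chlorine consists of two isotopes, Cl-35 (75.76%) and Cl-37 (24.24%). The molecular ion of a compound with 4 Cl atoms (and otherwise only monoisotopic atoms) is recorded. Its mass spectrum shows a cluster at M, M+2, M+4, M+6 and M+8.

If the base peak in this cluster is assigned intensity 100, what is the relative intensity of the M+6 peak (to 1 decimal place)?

Binomial terms of (0.7576 + 0.2424)^4: M 0.3294, M+2 0.4216, M+4 0.2023, M+6 0.0432, M+8 0.0035 → M+2 is the base peak.
P(M+2) = C(4,1) × 0.7576^3 × 0.2424^1 = 4 × 0.4348304 × 0.2424 = 0.421612 (base)
P(M+6) = C(4,3) × 0.7576^1 × 0.2424^3 = 4 × 0.7576 × 0.01424288 = 0.043162
Relative intensity = 0.043162 / 0.421612 × 100 = 10.2

10.2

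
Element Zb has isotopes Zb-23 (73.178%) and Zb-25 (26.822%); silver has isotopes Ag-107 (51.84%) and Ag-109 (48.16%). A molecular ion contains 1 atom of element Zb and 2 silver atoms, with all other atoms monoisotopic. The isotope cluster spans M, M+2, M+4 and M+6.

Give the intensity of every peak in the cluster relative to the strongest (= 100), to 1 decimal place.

45.0 : 100.0 : 69.4 : 14.2

Element Zb pattern (n=1): 0.73178 : 0.26822
Silver pattern (n=2): 0.26873856 : 0.49932288 : 0.23193856
Convolve the two distributions (both contribute in 2-u steps):
  M: 0.73178×0.26873856 = 0.196658
  M+2: 0.73178×0.49932288 + 0.26822×0.26873856 = 0.437476
  M+4: 0.73178×0.23193856 + 0.26822×0.49932288 = 0.303656
  M+6: 0.26822×0.23193856 = 0.062211
Scale to base peak (0.437476) = 100: 45.0 : 100.0 : 69.4 : 14.2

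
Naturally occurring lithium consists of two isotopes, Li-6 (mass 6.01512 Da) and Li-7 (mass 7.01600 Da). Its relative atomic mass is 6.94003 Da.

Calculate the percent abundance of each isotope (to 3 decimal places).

Li-6: 7.590%, Li-7: 92.410%

Let x be the fractional abundance of Li-6; then Li-7 has abundance 1 − x.
6.01512·x + 7.01600·(1 − x) = 6.94003
(6.01512 − 7.01600)·x = 6.94003 − 7.01600
x = -0.07597 / -1.00088 = 0.07590 → 7.590% Li-6, 92.410% Li-7.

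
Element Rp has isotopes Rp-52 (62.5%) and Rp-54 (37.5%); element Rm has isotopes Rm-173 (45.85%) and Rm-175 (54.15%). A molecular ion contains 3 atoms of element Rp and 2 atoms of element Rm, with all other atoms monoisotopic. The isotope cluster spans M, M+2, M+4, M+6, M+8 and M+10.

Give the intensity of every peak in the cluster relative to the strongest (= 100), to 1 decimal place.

14.9 : 61.9 : 100.0 : 78.5 : 30.0 : 4.5

Element Rp pattern (n=3): 0.24414062 : 0.43945312 : 0.26367188 : 0.05273438
Element Rm pattern (n=2): 0.21022225 : 0.4965555 : 0.29322225
Convolve the two distributions (both contribute in 2-u steps):
  M: 0.24414062×0.21022225 = 0.051324
  M+2: 0.24414062×0.4965555 + 0.43945312×0.21022225 = 0.213612
  M+4: 0.24414062×0.29322225 + 0.43945312×0.4965555 + 0.26367188×0.21022225 = 0.345230
  M+6: 0.43945312×0.29322225 + 0.26367188×0.4965555 + 0.05273438×0.21022225 = 0.270871
  M+8: 0.26367188×0.29322225 + 0.05273438×0.4965555 = 0.103500
  M+10: 0.05273438×0.29322225 = 0.015463
Scale to base peak (0.345230) = 100: 14.9 : 61.9 : 100.0 : 78.5 : 30.0 : 4.5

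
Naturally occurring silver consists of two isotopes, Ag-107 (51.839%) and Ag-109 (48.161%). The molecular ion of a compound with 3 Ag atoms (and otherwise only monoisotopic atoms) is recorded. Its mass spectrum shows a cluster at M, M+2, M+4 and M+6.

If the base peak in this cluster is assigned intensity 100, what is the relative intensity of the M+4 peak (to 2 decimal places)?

Term probabilities: M 0.1393, M+2 0.3883, M+4 0.3607, M+6 0.1117. Base peak = M+2.
P(M+2) = C(3,1) × 0.51839^2 × 0.48161^1 = 3 × 0.26872819 × 0.48161 = 0.388267 (base)
P(M+4) = C(3,2) × 0.51839^1 × 0.48161^2 = 3 × 0.51839 × 0.23194819 = 0.360719
Relative intensity = 0.360719 / 0.388267 × 100 = 92.90

92.90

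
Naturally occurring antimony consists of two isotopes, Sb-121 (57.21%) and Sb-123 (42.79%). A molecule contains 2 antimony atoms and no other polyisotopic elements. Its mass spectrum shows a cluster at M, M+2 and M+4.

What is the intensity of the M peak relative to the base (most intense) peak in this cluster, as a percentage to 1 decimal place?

Term probabilities: M 0.3273, M+2 0.4896, M+4 0.1831. Base peak = M+2.
P(M+2) = C(2,1) × 0.5721^1 × 0.4279^1 = 2 × 0.5721 × 0.4279 = 0.489603 (base)
P(M) = C(2,0) × 0.5721^2 × 0.4279^0 = 1 × 0.32729841 × 1.0000 = 0.327298
Relative intensity = 0.327298 / 0.489603 × 100 = 66.8

66.8%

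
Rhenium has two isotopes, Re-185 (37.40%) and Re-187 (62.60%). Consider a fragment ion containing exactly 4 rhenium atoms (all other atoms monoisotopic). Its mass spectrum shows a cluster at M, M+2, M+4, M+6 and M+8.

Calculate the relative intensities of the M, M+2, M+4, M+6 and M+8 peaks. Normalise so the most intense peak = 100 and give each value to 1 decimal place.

Expanding (0.3740 + 0.6260)^4:
P(M) = 0.3740^4 = 0.019565
P(M+2) = 4 × 0.3740^3 × 0.6260^1 = 0.130993
P(M+4) = 6 × 0.3740^2 × 0.6260^2 = 0.328884
P(M+6) = 4 × 0.3740^1 × 0.6260^3 = 0.366990
P(M+8) = 0.6260^4 = 0.153567
The M+6 peak is largest (0.366990); scaling to 100 gives 5.3 : 35.7 : 89.6 : 100.0 : 41.8.

5.3 : 35.7 : 89.6 : 100.0 : 41.8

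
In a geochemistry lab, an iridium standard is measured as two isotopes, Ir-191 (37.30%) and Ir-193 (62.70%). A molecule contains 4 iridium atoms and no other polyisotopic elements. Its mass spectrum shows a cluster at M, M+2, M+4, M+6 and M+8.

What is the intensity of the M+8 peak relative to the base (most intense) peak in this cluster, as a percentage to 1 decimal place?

Term probabilities: M 0.0194, M+2 0.1302, M+4 0.3282, M+6 0.3678, M+8 0.1546. Base peak = M+6.
P(M+6) = C(4,3) × 0.3730^1 × 0.6270^3 = 4 × 0.3730 × 0.24649188 = 0.367766 (base)
P(M+8) = C(4,4) × 0.3730^0 × 0.6270^4 = 1 × 1.0000 × 0.15455041 = 0.154550
Relative intensity = 0.154550 / 0.367766 × 100 = 42.0

42.0%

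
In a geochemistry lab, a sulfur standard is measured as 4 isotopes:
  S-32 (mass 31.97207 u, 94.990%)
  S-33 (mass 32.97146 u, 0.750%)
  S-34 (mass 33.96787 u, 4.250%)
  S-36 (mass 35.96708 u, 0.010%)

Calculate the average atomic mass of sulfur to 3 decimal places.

Weight each isotope mass by its fractional abundance: 0.94990 × 31.97207 + 0.00750 × 32.97146 + 0.04250 × 33.96787 + 0.00010 × 35.96708
= 30.370269 + 0.247286 + 1.443634 + 0.003597 = 32.064786 u

32.065 u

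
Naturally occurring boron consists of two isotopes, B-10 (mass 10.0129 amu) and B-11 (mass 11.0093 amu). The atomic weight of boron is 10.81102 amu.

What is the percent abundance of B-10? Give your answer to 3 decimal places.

19.900%

Writing the weighted mean with unknown fraction x of B-10:
10.0129·x + 11.0093·(1 − x) = 10.81102
(10.0129 − 11.0093)·x = 10.81102 − 11.0093
x = -0.19828 / -0.9964 = 0.19900 → 19.900% B-10, 80.100% B-11.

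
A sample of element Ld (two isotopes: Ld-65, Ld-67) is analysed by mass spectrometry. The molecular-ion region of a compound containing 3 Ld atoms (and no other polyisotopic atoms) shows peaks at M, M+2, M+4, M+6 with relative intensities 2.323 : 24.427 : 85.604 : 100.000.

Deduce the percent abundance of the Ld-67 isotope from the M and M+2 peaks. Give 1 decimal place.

Write p for the Ld-65 fraction. I(M+2)/I(M) = [C(3,1)·p^2·(1−p)] / p^3 = 3·(1−p)/p = 24.427/2.323 = 10.5153
(1−p)/p = 10.5153/3 = 3.5051  ⇒  p = 1/(1 + 3.5051) = 0.2220
Ld-65: 22.2%, Ld-67: 77.8%.

77.8%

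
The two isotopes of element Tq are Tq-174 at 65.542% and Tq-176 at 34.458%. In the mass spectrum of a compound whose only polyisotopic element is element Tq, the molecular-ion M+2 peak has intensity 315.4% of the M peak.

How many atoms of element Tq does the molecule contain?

6

For n independent Tq atoms, I(M+2)/I(M) = n · (abundance Tq-176) / (abundance Tq-174) = n · 0.34458/0.65542.
n = 3.154 × 0.65542/0.34458 = 6.00 ≈ 6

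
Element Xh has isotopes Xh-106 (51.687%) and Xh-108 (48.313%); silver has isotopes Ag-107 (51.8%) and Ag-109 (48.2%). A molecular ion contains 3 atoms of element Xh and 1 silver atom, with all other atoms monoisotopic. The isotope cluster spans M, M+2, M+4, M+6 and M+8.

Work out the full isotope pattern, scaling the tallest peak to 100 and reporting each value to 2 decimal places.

Element Xh pattern (n=3): 0.1380842 : 0.3872112 : 0.36193501 : 0.11276959
Silver pattern (n=1): 0.5180 : 0.4820
Convolve the two distributions (both contribute in 2-u steps):
  M: 0.1380842×0.5180 = 0.071528
  M+2: 0.1380842×0.4820 + 0.3872112×0.5180 = 0.267132
  M+4: 0.3872112×0.4820 + 0.36193501×0.5180 = 0.374118
  M+6: 0.36193501×0.4820 + 0.11276959×0.5180 = 0.232867
  M+8: 0.11276959×0.4820 = 0.054355
Scale to base peak (0.374118) = 100: 19.12 : 71.40 : 100.00 : 62.24 : 14.53

19.12 : 71.40 : 100.00 : 62.24 : 14.53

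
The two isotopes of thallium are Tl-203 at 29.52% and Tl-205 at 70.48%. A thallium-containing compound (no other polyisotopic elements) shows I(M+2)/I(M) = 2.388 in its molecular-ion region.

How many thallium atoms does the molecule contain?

For n independent Tl atoms, I(M+2)/I(M) = n · (abundance Tl-205) / (abundance Tl-203) = n · 0.7048/0.2952.
n = 2.388 × 0.2952/0.7048 = 1.00 ≈ 1

1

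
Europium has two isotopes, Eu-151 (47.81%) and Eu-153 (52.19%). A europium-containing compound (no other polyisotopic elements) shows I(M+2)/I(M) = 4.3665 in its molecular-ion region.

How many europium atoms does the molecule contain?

For n independent Eu atoms, I(M+2)/I(M) = n · (abundance Eu-153) / (abundance Eu-151) = n · 0.5219/0.4781.
n = 4.3665 × 0.4781/0.5219 = 4.00 ≈ 4

4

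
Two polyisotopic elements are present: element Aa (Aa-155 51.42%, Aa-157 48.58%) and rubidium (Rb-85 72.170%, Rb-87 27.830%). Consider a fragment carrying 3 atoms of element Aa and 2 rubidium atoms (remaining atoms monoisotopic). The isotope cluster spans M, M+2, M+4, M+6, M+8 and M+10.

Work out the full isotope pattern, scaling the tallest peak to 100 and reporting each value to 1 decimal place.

Element Aa pattern (n=3): 0.13595532 : 0.38533895 : 0.36405613 : 0.1146496
Rubidium pattern (n=2): 0.52085089 : 0.40169822 : 0.07745089
Convolve the two distributions (both contribute in 2-u steps):
  M: 0.13595532×0.52085089 = 0.070812
  M+2: 0.13595532×0.40169822 + 0.38533895×0.52085089 = 0.255317
  M+4: 0.13595532×0.07745089 + 0.38533895×0.40169822 + 0.36405613×0.52085089 = 0.354939
  M+6: 0.38533895×0.07745089 + 0.36405613×0.40169822 + 0.1146496×0.52085089 = 0.235801
  M+8: 0.36405613×0.07745089 + 0.1146496×0.40169822 = 0.074251
  M+10: 0.1146496×0.07745089 = 0.008880
Scale to base peak (0.354939) = 100: 20.0 : 71.9 : 100.0 : 66.4 : 20.9 : 2.5

20.0 : 71.9 : 100.0 : 66.4 : 20.9 : 2.5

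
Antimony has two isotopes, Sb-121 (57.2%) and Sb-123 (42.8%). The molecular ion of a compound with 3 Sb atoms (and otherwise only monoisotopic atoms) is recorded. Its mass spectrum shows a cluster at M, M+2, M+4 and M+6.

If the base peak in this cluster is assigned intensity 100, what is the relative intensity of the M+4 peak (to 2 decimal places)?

74.83

(0.572 + 0.428)^3 gives M 0.1871, M+2 0.4201, M+4 0.3143, M+6 0.0784; the largest is M+2.
P(M+2) = C(3,1) × 0.572^2 × 0.428^1 = 3 × 0.327184 × 0.4280 = 0.420104 (base)
P(M+4) = C(3,2) × 0.572^1 × 0.428^2 = 3 × 0.5720 × 0.183184 = 0.314344
Relative intensity = 0.314344 / 0.420104 × 100 = 74.83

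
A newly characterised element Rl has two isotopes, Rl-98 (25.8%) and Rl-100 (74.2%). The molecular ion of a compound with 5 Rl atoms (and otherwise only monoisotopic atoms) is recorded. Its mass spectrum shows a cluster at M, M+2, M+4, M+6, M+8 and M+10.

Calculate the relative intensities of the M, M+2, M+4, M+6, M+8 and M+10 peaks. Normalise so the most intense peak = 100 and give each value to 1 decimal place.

Expanding (0.258 + 0.742)^5:
P(M) = 0.258^5 = 0.001143
P(M+2) = 5 × 0.258^4 × 0.742^1 = 0.016438
P(M+4) = 10 × 0.258^3 × 0.742^2 = 0.094551
P(M+6) = 10 × 0.258^2 × 0.742^3 = 0.271926
P(M+8) = 5 × 0.258^1 × 0.742^4 = 0.391026
P(M+10) = 0.742^5 = 0.224916
The M+8 peak is largest (0.391026); scaling to 100 gives 0.3 : 4.2 : 24.2 : 69.5 : 100.0 : 57.5.

0.3 : 4.2 : 24.2 : 69.5 : 100.0 : 57.5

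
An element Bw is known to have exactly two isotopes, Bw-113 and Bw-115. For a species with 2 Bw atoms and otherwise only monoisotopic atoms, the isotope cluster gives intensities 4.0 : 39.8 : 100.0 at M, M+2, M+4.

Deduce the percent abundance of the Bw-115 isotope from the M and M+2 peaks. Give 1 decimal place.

If p is the fraction of Bw that is Bw-113, then I(M+2)/I(M) = [C(2,1)·p^1·(1−p)] / p^2 = 2·(1−p)/p = 39.8/4.0 = 9.9500
(1−p)/p = 9.9500/2 = 4.9750  ⇒  p = 1/(1 + 4.9750) = 0.1674
Bw-113: 16.7%, Bw-115: 83.3%.

83.3%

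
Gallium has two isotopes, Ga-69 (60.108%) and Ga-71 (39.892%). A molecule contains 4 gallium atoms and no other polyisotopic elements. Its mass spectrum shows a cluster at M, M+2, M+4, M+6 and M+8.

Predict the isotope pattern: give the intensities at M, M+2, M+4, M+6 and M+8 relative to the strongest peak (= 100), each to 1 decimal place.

37.7 : 100.0 : 99.6 : 44.0 : 7.3

The 4 Ga atoms are independent, so intensities follow the terms of (0.60108 + 0.39892)^4.
P(M) = 0.60108^4 = 0.130536
P(M+2) = 4 × 0.60108^3 × 0.39892^1 = 0.346531
P(M+4) = 6 × 0.60108^2 × 0.39892^2 = 0.344975
P(M+6) = 4 × 0.60108^1 × 0.39892^3 = 0.152633
P(M+8) = 0.39892^4 = 0.025325
The M+2 peak is largest (0.346531); scaling to 100 gives 37.7 : 100.0 : 99.6 : 44.0 : 7.3.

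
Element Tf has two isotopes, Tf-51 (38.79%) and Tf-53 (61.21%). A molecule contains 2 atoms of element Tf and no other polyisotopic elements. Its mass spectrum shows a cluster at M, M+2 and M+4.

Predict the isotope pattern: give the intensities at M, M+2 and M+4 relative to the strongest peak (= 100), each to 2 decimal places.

31.69 : 100.00 : 78.90

Expanding (0.3879 + 0.6121)^2:
P(M) = 0.3879^2 = 0.150466
P(M+2) = 2 × 0.3879^1 × 0.6121^1 = 0.474867
P(M+4) = 0.6121^2 = 0.374666
The M+2 peak is largest (0.474867); scaling to 100 gives 31.69 : 100.00 : 78.90.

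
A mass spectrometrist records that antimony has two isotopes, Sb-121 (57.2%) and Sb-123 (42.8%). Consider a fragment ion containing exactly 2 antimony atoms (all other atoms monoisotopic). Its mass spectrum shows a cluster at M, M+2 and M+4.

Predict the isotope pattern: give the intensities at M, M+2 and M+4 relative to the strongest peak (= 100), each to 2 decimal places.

66.82 : 100.00 : 37.41

Each Sb atom is independently Sb-121 (p = 0.572) or Sb-123 (q = 0.428); the cluster is the binomial expansion (p + q)^2.
P(M) = 0.572^2 = 0.327184
P(M+2) = 2 × 0.572^1 × 0.428^1 = 0.489632
P(M+4) = 0.428^2 = 0.183184
The M+2 peak is largest (0.489632); scaling to 100 gives 66.82 : 100.00 : 37.41.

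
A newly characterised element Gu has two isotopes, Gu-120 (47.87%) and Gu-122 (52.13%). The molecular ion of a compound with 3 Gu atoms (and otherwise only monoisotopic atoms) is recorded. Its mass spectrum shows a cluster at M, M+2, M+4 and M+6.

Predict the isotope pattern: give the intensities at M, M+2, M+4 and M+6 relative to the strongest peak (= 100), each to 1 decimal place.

28.1 : 91.8 : 100.0 : 36.3

The 3 Gu atoms are independent, so intensities follow the terms of (0.4787 + 0.5213)^3.
P(M) = 0.4787^3 = 0.109696
P(M+2) = 3 × 0.4787^2 × 0.5213^1 = 0.358373
P(M+4) = 3 × 0.4787^1 × 0.5213^2 = 0.390265
P(M+6) = 0.5213^3 = 0.141665
The M+4 peak is largest (0.390265); scaling to 100 gives 28.1 : 91.8 : 100.0 : 36.3.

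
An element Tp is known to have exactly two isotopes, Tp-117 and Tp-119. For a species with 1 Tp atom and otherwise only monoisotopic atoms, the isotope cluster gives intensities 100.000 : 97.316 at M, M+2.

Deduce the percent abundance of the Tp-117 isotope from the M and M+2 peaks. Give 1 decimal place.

50.7%

Write p for the Tp-117 fraction. I(M+2)/I(M) = [C(1,1)·p^0·(1−p)] / p^1 = 1·(1−p)/p = 97.316/100.000 = 0.9732
(1−p)/p = 0.9732/1 = 0.9732  ⇒  p = 1/(1 + 0.9732) = 0.5068
Tp-117: 50.7%, Tp-119: 49.3%.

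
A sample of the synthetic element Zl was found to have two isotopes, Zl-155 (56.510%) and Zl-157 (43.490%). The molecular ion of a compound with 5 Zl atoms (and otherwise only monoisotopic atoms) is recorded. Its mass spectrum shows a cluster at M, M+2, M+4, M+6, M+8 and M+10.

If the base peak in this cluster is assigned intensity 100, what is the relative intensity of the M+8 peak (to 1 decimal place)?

29.6

Binomial terms of (0.56510 + 0.43490)^5: M 0.0576, M+2 0.2217, M+4 0.3413, M+6 0.2627, M+8 0.1011, M+10 0.0156 → M+4 is the base peak.
P(M+4) = C(5,2) × 0.56510^3 × 0.43490^2 = 10 × 0.18045791 × 0.18913801 = 0.341314 (base)
P(M+8) = C(5,4) × 0.56510^1 × 0.43490^4 = 5 × 0.5651 × 0.03577319 = 0.101077
Relative intensity = 0.101077 / 0.341314 × 100 = 29.6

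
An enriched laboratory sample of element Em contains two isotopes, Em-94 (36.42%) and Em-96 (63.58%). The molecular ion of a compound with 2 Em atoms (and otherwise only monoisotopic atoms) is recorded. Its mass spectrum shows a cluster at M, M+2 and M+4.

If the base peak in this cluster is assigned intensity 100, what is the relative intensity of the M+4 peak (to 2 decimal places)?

(0.3642 + 0.6358)^2 gives M 0.1326, M+2 0.4631, M+4 0.4042; the largest is M+2.
P(M+2) = C(2,1) × 0.3642^1 × 0.6358^1 = 2 × 0.3642 × 0.6358 = 0.463117 (base)
P(M+4) = C(2,2) × 0.3642^0 × 0.6358^2 = 1 × 1.0000 × 0.40424164 = 0.404242
Relative intensity = 0.404242 / 0.463117 × 100 = 87.29

87.29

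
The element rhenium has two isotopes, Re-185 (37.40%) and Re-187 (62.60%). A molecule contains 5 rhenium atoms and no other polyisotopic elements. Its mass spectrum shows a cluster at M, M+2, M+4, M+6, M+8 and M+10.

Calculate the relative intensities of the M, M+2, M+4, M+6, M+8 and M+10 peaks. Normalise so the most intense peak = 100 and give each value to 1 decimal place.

Each Re atom is independently Re-185 (p = 0.3740) or Re-187 (q = 0.6260); the cluster is the binomial expansion (p + q)^5.
P(M) = 0.3740^5 = 0.007317
P(M+2) = 5 × 0.3740^4 × 0.6260^1 = 0.061239
P(M+4) = 10 × 0.3740^3 × 0.6260^2 = 0.205005
P(M+6) = 10 × 0.3740^2 × 0.6260^3 = 0.343136
P(M+8) = 5 × 0.3740^1 × 0.6260^4 = 0.287170
P(M+10) = 0.6260^5 = 0.096133
The M+6 peak is largest (0.343136); scaling to 100 gives 2.1 : 17.8 : 59.7 : 100.0 : 83.7 : 28.0.

2.1 : 17.8 : 59.7 : 100.0 : 83.7 : 28.0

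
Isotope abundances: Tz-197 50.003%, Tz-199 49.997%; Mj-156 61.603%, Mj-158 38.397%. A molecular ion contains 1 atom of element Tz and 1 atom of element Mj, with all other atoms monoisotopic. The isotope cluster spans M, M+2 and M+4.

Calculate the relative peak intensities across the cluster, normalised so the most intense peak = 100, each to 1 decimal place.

61.6 : 100.0 : 38.4

Element Tz pattern (n=1): 0.50003 : 0.49997
Element Mj pattern (n=1): 0.61603 : 0.38397
Convolve the two distributions (both contribute in 2-u steps):
  M: 0.50003×0.61603 = 0.308033
  M+2: 0.50003×0.38397 + 0.49997×0.61603 = 0.499993
  M+4: 0.49997×0.38397 = 0.191973
Scale to base peak (0.499993) = 100: 61.6 : 100.0 : 38.4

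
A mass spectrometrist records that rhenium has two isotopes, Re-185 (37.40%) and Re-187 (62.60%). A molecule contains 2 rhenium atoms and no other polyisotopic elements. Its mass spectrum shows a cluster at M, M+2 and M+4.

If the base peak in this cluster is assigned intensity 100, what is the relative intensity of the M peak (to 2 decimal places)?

29.87

(0.3740 + 0.6260)^2 gives M 0.1399, M+2 0.4682, M+4 0.3919; the largest is M+2.
P(M+2) = C(2,1) × 0.3740^1 × 0.6260^1 = 2 × 0.3740 × 0.6260 = 0.468248 (base)
P(M) = C(2,0) × 0.3740^2 × 0.6260^0 = 1 × 0.139876 × 1.0000 = 0.139876
Relative intensity = 0.139876 / 0.468248 × 100 = 29.87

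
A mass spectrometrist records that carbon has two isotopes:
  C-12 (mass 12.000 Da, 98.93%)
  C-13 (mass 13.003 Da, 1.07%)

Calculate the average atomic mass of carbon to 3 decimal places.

The abundance-weighted mean is 0.9893 × 12.000 + 0.0107 × 13.003
= 11.8716 + 0.1391 = 12.0107 Da

12.011 Da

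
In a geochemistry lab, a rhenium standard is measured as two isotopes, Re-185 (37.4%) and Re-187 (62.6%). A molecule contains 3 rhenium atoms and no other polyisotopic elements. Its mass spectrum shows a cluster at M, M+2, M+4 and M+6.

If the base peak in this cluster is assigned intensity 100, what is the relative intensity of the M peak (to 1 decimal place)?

11.9

(0.374 + 0.626)^3 gives M 0.0523, M+2 0.2627, M+4 0.4397, M+6 0.2453; the largest is M+4.
P(M+4) = C(3,2) × 0.374^1 × 0.626^2 = 3 × 0.3740 × 0.391876 = 0.439685 (base)
P(M) = C(3,0) × 0.374^3 × 0.626^0 = 1 × 0.05231362 × 1.0000 = 0.052314
Relative intensity = 0.052314 / 0.439685 × 100 = 11.9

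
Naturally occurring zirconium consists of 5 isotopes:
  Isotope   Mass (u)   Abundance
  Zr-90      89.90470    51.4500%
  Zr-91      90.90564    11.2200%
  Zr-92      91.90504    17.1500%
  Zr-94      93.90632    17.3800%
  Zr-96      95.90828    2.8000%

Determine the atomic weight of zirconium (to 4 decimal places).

91.2236 u

Ar = Σ fᵢ·mᵢ = 0.514500 × 89.90470 + 0.112200 × 90.90564 + 0.171500 × 91.90504 + 0.173800 × 93.90632 + 0.028000 × 95.90828
= 46.255968 + 10.199613 + 15.761714 + 16.320918 + 2.685432 = 91.223645 u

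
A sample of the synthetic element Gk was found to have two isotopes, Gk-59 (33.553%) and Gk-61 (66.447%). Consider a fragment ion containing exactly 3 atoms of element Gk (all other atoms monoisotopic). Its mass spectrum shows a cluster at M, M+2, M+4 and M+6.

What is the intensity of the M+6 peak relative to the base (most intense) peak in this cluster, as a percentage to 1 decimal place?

66.0%

Binomial terms of (0.33553 + 0.66447)^3: M 0.0378, M+2 0.2244, M+4 0.4444, M+6 0.2934 → M+4 is the base peak.
P(M+4) = C(3,2) × 0.33553^1 × 0.66447^2 = 3 × 0.33553 × 0.44152038 = 0.444430 (base)
P(M+6) = C(3,3) × 0.33553^0 × 0.66447^3 = 1 × 1.0000 × 0.29337705 = 0.293377
Relative intensity = 0.293377 / 0.444430 × 100 = 66.0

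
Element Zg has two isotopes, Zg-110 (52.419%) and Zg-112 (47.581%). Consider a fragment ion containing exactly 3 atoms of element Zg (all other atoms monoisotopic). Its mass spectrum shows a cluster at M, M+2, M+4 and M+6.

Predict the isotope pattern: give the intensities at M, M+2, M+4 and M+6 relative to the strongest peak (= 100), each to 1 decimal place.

Each Zg atom is independently Zg-110 (p = 0.52419) or Zg-112 (q = 0.47581); the cluster is the binomial expansion (p + q)^3.
P(M) = 0.52419^3 = 0.144034
P(M+2) = 3 × 0.52419^2 × 0.47581^1 = 0.392222
P(M+4) = 3 × 0.52419^1 × 0.47581^2 = 0.356022
P(M+6) = 0.47581^3 = 0.107721
The M+2 peak is largest (0.392222); scaling to 100 gives 36.7 : 100.0 : 90.8 : 27.5.

36.7 : 100.0 : 90.8 : 27.5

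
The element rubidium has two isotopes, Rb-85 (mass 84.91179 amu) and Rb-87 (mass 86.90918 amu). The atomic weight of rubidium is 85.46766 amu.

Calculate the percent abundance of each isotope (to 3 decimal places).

Let x be the fractional abundance of Rb-85; then Rb-87 has abundance 1 − x.
84.91179·x + 86.90918·(1 − x) = 85.46766
(84.91179 − 86.90918)·x = 85.46766 − 86.90918
x = -1.44152 / -1.99739 = 0.72170 → 72.170% Rb-85, 27.830% Rb-87.

Rb-85: 72.170%, Rb-87: 27.830%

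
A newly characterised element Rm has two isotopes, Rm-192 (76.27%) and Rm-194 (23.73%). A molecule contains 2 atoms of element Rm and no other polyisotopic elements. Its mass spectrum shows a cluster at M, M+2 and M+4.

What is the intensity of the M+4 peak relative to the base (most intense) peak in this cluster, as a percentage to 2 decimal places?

9.68%

Binomial terms of (0.7627 + 0.2373)^2: M 0.5817, M+2 0.3620, M+4 0.0563 → M is the base peak.
P(M) = C(2,0) × 0.7627^2 × 0.2373^0 = 1 × 0.58171129 × 1.0000 = 0.581711 (base)
P(M+4) = C(2,2) × 0.7627^0 × 0.2373^2 = 1 × 1.0000 × 0.05631129 = 0.056311
Relative intensity = 0.056311 / 0.581711 × 100 = 9.68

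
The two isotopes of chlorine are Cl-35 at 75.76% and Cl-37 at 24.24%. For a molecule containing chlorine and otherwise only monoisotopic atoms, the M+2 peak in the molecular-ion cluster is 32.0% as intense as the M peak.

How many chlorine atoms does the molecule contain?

With n Cl atoms, P(M+2)/P(M) = C(n,1)·p^(n−1)q / p^n = n·q/p = n · 0.2424/0.7576.
n = 0.320 × 0.7576/0.2424 = 1.00 ≈ 1

1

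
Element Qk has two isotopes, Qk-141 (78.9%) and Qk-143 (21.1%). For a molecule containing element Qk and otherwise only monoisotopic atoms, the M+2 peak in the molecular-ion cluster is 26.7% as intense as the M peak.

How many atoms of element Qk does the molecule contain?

The M+2/M ratio from n Qk atoms is n · q/p = n · 0.211/0.789.
n = 0.267 × 0.789/0.211 = 1.00 ≈ 1

1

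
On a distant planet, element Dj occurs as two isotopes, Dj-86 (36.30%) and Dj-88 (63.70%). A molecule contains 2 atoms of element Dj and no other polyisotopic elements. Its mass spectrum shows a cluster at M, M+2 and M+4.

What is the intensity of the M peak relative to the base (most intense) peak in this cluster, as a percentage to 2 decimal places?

28.49%

Binomial terms of (0.3630 + 0.6370)^2: M 0.1318, M+2 0.4625, M+4 0.4058 → M+2 is the base peak.
P(M+2) = C(2,1) × 0.3630^1 × 0.6370^1 = 2 × 0.3630 × 0.6370 = 0.462462 (base)
P(M) = C(2,0) × 0.3630^2 × 0.6370^0 = 1 × 0.131769 × 1.0000 = 0.131769
Relative intensity = 0.131769 / 0.462462 × 100 = 28.49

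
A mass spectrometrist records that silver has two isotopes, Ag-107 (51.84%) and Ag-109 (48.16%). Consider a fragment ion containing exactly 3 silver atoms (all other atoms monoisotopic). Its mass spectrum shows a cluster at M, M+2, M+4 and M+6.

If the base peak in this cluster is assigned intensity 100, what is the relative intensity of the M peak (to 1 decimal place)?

Binomial terms of (0.5184 + 0.4816)^3: M 0.1393, M+2 0.3883, M+4 0.3607, M+6 0.1117 → M+2 is the base peak.
P(M+2) = C(3,1) × 0.5184^2 × 0.4816^1 = 3 × 0.26873856 × 0.4816 = 0.388273 (base)
P(M) = C(3,0) × 0.5184^3 × 0.4816^0 = 1 × 0.13931407 × 1.0000 = 0.139314
Relative intensity = 0.139314 / 0.388273 × 100 = 35.9

35.9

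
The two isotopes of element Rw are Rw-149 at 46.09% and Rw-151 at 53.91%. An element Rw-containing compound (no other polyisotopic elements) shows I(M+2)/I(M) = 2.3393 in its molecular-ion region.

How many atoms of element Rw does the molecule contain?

2

The M+2/M ratio from n Rw atoms is n · q/p = n · 0.5391/0.4609.
n = 2.3393 × 0.4609/0.5391 = 2.00 ≈ 2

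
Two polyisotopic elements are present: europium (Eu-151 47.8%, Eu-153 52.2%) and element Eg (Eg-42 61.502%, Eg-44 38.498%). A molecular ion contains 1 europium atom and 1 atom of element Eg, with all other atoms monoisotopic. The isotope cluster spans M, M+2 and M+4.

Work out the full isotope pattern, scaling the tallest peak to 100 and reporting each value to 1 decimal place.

Europium pattern (n=1): 0.4780 : 0.5220
Element Eg pattern (n=1): 0.61502 : 0.38498
Convolve the two distributions (both contribute in 2-u steps):
  M: 0.4780×0.61502 = 0.293980
  M+2: 0.4780×0.38498 + 0.5220×0.61502 = 0.505061
  M+4: 0.5220×0.38498 = 0.200960
Scale to base peak (0.505061) = 100: 58.2 : 100.0 : 39.8

58.2 : 100.0 : 39.8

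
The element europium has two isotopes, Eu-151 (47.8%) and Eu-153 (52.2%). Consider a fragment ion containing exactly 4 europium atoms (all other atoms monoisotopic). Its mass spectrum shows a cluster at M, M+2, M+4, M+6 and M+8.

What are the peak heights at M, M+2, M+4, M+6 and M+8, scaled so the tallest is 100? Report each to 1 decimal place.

The 4 Eu atoms are independent, so intensities follow the terms of (0.478 + 0.522)^4.
P(M) = 0.478^4 = 0.052205
P(M+2) = 4 × 0.478^3 × 0.522^1 = 0.228042
P(M+4) = 6 × 0.478^2 × 0.522^2 = 0.373549
P(M+6) = 4 × 0.478^1 × 0.522^3 = 0.271956
P(M+8) = 0.522^4 = 0.074248
The M+4 peak is largest (0.373549); scaling to 100 gives 14.0 : 61.0 : 100.0 : 72.8 : 19.9.

14.0 : 61.0 : 100.0 : 72.8 : 19.9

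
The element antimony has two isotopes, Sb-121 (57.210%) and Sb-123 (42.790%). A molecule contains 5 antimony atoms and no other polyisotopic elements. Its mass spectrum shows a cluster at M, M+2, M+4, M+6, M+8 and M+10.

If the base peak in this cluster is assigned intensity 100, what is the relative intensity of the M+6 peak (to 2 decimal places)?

Term probabilities: M 0.0613, M+2 0.2292, M+4 0.3428, M+6 0.2564, M+8 0.0959, M+10 0.0143. Base peak = M+4.
P(M+4) = C(5,2) × 0.57210^3 × 0.42790^2 = 10 × 0.18724742 × 0.18309841 = 0.342847 (base)
P(M+6) = C(5,3) × 0.57210^2 × 0.42790^3 = 10 × 0.32729841 × 0.07834781 = 0.256431
Relative intensity = 0.256431 / 0.342847 × 100 = 74.79

74.79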